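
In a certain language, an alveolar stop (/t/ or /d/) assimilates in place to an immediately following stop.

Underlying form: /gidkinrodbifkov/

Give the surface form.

/d/ before /k/ (velar) → [g]
/d/ before /b/ (labial) → [b]

[gigkinrobbifkov]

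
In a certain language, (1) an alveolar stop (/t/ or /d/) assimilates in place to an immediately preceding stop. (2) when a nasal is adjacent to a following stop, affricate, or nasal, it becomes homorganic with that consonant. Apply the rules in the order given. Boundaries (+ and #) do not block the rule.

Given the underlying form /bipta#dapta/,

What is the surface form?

Rule 1: /t/ after /p/ (labial) → [p]
Rule 1: /t/ after /p/ (labial) → [p]
After rule 1: bippa#dappa
Rule 2: no segment meets the rule's conditions; no change.

[bippa#dappa]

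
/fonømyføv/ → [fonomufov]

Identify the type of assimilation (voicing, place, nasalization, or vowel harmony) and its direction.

/ø/→[o] /y/→[u] /ø/→[o].
Vowels agree with the first vowel, so the harmony is progressive.

vowel harmony, progressive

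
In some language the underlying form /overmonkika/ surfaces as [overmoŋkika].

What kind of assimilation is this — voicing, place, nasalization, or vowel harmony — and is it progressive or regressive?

place assimilation, regressive

/n/→[ŋ].
Each target copies a feature from the following segment, so the direction is regressive.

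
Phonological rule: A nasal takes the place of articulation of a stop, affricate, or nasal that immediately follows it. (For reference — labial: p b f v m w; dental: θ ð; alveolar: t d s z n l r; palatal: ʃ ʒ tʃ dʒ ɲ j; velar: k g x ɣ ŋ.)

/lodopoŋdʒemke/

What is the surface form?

[lodopoɲdʒeŋke]

/ŋ/ before /dʒ/ (palatal) → [ɲ]
/m/ before /k/ (velar) → [ŋ]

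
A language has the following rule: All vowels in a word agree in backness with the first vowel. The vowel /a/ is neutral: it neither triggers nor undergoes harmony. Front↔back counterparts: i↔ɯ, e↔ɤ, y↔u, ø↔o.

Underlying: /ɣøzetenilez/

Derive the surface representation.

no segment meets the rule's conditions; no change.

[ɣøzetenilez]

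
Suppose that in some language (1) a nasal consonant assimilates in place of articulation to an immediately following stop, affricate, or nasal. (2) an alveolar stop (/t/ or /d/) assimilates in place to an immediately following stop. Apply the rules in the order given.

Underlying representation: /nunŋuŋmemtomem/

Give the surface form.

[nuŋŋummentomem]

Rule 1: /n/ before /ŋ/ (velar) → [ŋ]
Rule 1: /ŋ/ before /m/ (labial) → [m]
Rule 1: /m/ before /t/ (alveolar) → [n]
After rule 1: nuŋŋummentomem
Rule 2: no segment meets the rule's conditions; no change.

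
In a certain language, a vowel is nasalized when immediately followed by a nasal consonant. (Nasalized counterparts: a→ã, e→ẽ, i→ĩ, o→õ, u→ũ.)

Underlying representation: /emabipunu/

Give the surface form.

/e/ before nasal /m/ → [ẽ]
/u/ before nasal /n/ → [ũ]

[ẽmabipũnu]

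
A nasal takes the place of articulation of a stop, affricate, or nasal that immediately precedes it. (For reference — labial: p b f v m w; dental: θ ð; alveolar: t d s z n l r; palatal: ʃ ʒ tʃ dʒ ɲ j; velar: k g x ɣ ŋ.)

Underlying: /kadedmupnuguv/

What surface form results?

[kadednupmuguv]

/m/ after /d/ (alveolar) → [n]
/n/ after /p/ (labial) → [m]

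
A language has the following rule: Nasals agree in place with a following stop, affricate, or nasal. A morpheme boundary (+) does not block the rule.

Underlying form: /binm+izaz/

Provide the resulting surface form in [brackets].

/n/ before /m/ (labial) → [m]

[bimm+izaz]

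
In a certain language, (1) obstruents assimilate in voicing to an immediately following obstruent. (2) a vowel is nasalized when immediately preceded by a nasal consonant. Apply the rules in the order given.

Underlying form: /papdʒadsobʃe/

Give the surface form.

Rule 1: /p/ before /dʒ/ (voiced) → [b]
Rule 1: /d/ before /s/ (voiceless) → [t]
Rule 1: /b/ before /ʃ/ (voiceless) → [p]
After rule 1: pabdʒatsopʃe
Rule 2: no segment meets the rule's conditions; no change.

[pabdʒatsopʃe]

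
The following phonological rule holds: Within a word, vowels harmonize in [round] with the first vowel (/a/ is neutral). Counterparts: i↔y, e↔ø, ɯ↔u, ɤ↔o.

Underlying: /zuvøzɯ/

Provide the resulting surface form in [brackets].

[zuvøzu]

/ɯ/ harmonizes with /u/ ([+round]) → [u]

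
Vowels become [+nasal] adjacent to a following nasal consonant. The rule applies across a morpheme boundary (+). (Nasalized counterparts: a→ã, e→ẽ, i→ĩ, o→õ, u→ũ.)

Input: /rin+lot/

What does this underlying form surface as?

[rĩn+lot]

/i/ before nasal /n/ → [ĩ]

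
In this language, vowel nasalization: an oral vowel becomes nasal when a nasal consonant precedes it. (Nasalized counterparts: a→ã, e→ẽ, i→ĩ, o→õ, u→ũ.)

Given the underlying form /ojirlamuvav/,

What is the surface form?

/u/ after nasal /m/ → [ũ]

[ojirlamũvav]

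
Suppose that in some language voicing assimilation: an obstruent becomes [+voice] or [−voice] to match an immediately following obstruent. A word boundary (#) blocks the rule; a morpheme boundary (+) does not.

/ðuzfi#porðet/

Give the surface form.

[ðusfi#porðet]

/z/ before /f/ (voiceless) → [s]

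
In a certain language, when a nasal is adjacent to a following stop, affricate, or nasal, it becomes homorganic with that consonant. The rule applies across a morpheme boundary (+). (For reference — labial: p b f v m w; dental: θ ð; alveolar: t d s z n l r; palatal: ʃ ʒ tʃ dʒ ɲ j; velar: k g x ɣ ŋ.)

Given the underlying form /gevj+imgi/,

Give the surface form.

/m/ before /g/ (velar) → [ŋ]

[gevj+iŋgi]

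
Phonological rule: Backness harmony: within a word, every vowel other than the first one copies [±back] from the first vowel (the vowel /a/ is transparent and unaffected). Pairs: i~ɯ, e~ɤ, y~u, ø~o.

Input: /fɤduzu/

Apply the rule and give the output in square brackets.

no segment meets the rule's conditions; no change.

[fɤduzu]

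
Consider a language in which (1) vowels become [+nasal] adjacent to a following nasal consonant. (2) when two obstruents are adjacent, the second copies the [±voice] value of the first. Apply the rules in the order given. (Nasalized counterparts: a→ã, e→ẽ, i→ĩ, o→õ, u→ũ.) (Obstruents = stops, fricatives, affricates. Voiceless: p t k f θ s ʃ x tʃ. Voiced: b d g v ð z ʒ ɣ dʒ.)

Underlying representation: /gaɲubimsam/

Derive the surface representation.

Rule 1: /a/ before nasal /ɲ/ → [ã]
Rule 1: /i/ before nasal /m/ → [ĩ]
Rule 1: /a/ before nasal /m/ → [ã]
After rule 1: gãɲubĩmsãm
Rule 2: no segment meets the rule's conditions; no change.

[gãɲubĩmsãm]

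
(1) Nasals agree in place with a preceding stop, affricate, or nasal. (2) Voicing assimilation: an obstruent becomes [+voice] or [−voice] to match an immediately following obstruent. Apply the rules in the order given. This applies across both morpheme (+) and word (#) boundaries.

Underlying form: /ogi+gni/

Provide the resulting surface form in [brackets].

[ogi+gŋi]

Rule 1: /n/ after /g/ (velar) → [ŋ]
After rule 1: ogi+gŋi
Rule 2: no segment meets the rule's conditions; no change.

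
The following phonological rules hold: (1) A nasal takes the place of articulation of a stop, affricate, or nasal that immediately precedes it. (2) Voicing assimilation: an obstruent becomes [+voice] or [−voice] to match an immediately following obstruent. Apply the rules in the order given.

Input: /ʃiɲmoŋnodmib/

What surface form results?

Rule 1: /m/ after /ɲ/ (palatal) → [ɲ]
Rule 1: /n/ after /ŋ/ (velar) → [ŋ]
Rule 1: /m/ after /d/ (alveolar) → [n]
After rule 1: ʃiɲɲoŋŋodnib
Rule 2: no segment meets the rule's conditions; no change.

[ʃiɲɲoŋŋodnib]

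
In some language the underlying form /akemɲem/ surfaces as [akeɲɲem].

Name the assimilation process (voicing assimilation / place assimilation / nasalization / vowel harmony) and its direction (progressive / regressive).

place assimilation, regressive

/m/→[ɲ].
Each target copies a feature from the following segment, so the direction is regressive.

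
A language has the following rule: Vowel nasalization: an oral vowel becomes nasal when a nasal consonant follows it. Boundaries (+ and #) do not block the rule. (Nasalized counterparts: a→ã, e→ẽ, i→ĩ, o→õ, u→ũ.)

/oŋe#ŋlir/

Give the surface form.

[õŋẽ#ŋlir]

/o/ before nasal /ŋ/ → [õ]
/e/ before nasal /ŋ/ → [ẽ]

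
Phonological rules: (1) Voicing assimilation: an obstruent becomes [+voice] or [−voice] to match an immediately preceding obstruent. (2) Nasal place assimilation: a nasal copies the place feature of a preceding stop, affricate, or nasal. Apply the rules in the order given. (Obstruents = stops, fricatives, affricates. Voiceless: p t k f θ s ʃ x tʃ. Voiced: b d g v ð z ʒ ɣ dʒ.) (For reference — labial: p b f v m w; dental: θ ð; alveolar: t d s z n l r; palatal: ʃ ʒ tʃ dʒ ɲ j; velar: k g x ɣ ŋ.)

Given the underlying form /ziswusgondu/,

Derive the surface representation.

Rule 1: /g/ after /s/ (voiceless) → [k]
After rule 1: ziswuskondu
Rule 2: no segment meets the rule's conditions; no change.

[ziswuskondu]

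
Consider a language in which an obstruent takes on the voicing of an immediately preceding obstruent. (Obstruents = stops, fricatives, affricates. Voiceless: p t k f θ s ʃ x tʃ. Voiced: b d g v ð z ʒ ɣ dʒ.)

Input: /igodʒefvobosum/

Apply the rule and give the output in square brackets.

/v/ after /f/ (voiceless) → [f]

[igodʒeffobosum]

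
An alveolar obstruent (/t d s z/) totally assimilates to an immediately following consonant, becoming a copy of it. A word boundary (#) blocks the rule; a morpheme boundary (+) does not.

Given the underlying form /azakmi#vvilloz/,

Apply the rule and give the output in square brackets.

no segment meets the rule's conditions; no change.

[azakmi#vvilloz]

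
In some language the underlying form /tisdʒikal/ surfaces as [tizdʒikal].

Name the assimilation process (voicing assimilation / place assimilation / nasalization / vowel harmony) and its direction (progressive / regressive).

voicing assimilation, regressive

/s/→[z].
Each target copies a feature from the following segment, so the direction is regressive.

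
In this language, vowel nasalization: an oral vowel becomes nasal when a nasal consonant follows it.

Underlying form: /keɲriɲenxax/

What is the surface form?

/e/ before nasal /ɲ/ → [ẽ]
/i/ before nasal /ɲ/ → [ĩ]
/e/ before nasal /n/ → [ẽ]

[kẽɲrĩɲẽnxax]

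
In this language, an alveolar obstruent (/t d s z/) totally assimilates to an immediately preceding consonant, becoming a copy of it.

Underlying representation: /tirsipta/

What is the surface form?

/s/ after /r/ → [r] (total assimilation)
/t/ after /p/ → [p] (total assimilation)

[tirrippa]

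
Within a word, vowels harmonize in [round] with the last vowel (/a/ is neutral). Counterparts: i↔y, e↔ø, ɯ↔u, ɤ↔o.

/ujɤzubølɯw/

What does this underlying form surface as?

[ɯjɤzɯbelɯw]

/u/ harmonizes with /ɯ/ ([-round]) → [ɯ]
/u/ harmonizes with /ɯ/ ([-round]) → [ɯ]
/ø/ harmonizes with /ɯ/ ([-round]) → [e]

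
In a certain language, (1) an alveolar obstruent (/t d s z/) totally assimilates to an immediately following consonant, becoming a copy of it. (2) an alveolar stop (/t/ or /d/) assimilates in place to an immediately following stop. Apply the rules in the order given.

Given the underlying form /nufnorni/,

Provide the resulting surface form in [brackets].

Rule 1: no segment meets the rule's conditions; no change.
After rule 1: nufnorni
Rule 2: no segment meets the rule's conditions; no change.

[nufnorni]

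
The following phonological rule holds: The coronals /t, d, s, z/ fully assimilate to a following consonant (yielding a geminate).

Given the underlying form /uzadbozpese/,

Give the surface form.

/d/ before /b/ → [b] (total assimilation)
/z/ before /p/ → [p] (total assimilation)

[uzabboppese]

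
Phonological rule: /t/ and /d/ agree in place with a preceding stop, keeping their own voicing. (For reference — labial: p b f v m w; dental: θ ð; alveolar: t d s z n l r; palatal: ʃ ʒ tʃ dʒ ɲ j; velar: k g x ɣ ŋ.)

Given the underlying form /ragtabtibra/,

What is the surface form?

[ragkabpibra]

/t/ after /g/ (velar) → [k]
/t/ after /b/ (labial) → [p]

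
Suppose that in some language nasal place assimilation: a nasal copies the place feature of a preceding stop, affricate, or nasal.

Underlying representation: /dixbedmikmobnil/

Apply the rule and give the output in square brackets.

[dixbednikŋobmil]

/m/ after /d/ (alveolar) → [n]
/m/ after /k/ (velar) → [ŋ]
/n/ after /b/ (labial) → [m]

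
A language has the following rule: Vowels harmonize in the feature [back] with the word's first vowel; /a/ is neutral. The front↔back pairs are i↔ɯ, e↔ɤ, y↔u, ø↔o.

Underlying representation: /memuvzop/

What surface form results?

[memyvzøp]

/u/ harmonizes with /e/ ([-back]) → [y]
/o/ harmonizes with /e/ ([-back]) → [ø]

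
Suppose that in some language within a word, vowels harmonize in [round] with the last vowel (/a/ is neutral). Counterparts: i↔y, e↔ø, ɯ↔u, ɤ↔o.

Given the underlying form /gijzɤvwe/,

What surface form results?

[gijzɤvwe]

no segment meets the rule's conditions; no change.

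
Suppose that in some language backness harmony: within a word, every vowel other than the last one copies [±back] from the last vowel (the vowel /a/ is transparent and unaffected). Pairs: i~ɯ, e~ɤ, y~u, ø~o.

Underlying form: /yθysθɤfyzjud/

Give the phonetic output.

/y/ harmonizes with /u/ ([+back]) → [u]
/y/ harmonizes with /u/ ([+back]) → [u]
/y/ harmonizes with /u/ ([+back]) → [u]

[uθusθɤfuzjud]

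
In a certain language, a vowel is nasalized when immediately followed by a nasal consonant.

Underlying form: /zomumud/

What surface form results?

/o/ before nasal /m/ → [õ]
/u/ before nasal /m/ → [ũ]

[zõmũmud]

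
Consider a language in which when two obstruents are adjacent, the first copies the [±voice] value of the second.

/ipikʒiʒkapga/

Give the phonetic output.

[ipigʒiʃkabga]

/k/ before /ʒ/ (voiced) → [g]
/ʒ/ before /k/ (voiceless) → [ʃ]
/p/ before /g/ (voiced) → [b]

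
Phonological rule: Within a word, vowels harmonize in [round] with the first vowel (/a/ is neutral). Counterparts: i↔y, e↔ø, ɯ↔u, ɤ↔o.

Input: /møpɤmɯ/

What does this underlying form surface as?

/ɤ/ harmonizes with /ø/ ([+round]) → [o]
/ɯ/ harmonizes with /ø/ ([+round]) → [u]

[møpomu]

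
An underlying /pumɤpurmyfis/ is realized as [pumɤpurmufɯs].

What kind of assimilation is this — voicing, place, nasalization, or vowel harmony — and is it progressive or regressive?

vowel harmony, progressive

/y/→[u] /i/→[ɯ].
Vowels agree with the first vowel, so the harmony is progressive.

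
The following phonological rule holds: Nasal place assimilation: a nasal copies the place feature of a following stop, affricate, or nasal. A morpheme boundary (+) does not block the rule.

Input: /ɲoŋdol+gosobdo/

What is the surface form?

[ɲondol+gosobdo]

/ŋ/ before /d/ (alveolar) → [n]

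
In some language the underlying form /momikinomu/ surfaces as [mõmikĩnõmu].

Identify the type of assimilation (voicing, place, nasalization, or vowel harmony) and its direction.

nasalization, regressive

/o/→[õ] /i/→[ĩ] /o/→[õ].
Each target copies a feature from the following segment, so the direction is regressive.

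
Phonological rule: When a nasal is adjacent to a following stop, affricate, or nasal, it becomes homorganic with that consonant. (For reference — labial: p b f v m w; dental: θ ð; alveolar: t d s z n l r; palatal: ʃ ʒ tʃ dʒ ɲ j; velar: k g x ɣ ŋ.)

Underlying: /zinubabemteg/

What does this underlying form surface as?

/m/ before /t/ (alveolar) → [n]

[zinubabenteg]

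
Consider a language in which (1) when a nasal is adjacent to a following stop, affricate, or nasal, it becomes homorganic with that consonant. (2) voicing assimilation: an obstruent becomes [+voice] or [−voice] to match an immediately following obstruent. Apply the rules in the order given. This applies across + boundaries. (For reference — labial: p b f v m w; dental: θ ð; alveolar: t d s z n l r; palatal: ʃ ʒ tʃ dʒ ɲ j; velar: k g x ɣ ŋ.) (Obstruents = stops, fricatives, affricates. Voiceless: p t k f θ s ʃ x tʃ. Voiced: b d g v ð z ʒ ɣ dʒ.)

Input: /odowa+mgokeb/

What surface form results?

Rule 1: /m/ before /g/ (velar) → [ŋ]
After rule 1: odowa+ŋgokeb
Rule 2: no segment meets the rule's conditions; no change.

[odowa+ŋgokeb]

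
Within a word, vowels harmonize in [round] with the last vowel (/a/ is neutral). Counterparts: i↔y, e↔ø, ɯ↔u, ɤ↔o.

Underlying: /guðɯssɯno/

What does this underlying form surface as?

/ɯ/ harmonizes with /o/ ([+round]) → [u]
/ɯ/ harmonizes with /o/ ([+round]) → [u]

[guðussuno]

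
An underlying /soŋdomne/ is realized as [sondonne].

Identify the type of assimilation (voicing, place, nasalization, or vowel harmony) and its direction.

place assimilation, regressive

/ŋ/→[n] /m/→[n].
Each target copies a feature from the following segment, so the direction is regressive.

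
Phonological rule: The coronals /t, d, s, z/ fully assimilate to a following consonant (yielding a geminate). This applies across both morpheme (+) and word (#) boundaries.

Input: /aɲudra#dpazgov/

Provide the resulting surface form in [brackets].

/d/ before /r/ → [r] (total assimilation)
/d/ before /p/ → [p] (total assimilation)
/z/ before /g/ → [g] (total assimilation)

[aɲurra#ppaggov]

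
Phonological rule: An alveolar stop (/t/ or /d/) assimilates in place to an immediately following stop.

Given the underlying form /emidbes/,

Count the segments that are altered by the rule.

1

/d/ before /b/ (labial) → [b]
1 segment changes.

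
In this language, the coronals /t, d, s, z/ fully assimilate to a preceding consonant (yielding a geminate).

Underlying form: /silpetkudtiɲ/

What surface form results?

/t/ after /d/ → [d] (total assimilation)

[silpetkuddiɲ]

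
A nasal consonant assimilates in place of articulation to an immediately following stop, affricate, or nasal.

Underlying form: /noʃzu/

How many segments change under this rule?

No segment meets the rule's conditions.

0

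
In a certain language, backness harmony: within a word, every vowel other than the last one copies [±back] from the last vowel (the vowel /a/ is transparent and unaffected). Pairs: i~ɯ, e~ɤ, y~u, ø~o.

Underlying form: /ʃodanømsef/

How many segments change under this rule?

1

/o/ harmonizes with /e/ ([-back]) → [ø]
1 segment changes.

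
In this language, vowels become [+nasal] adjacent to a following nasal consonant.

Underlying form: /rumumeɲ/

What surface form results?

[rũmũmẽɲ]

/u/ before nasal /m/ → [ũ]
/u/ before nasal /m/ → [ũ]
/e/ before nasal /ɲ/ → [ẽ]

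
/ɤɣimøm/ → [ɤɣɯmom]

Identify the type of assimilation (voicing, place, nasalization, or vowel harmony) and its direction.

vowel harmony, progressive

/i/→[ɯ] /ø/→[o].
Vowels agree with the first vowel, so the harmony is progressive.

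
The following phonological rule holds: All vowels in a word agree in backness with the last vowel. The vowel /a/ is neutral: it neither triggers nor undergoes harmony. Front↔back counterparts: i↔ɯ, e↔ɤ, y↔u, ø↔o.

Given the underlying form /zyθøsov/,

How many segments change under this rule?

/y/ harmonizes with /o/ ([+back]) → [u]
/ø/ harmonizes with /o/ ([+back]) → [o]
2 segments change.

2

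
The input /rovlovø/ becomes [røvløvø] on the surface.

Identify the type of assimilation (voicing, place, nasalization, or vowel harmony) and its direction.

/o/→[ø] /o/→[ø].
Vowels agree with the last vowel, so the harmony is regressive.

vowel harmony, regressive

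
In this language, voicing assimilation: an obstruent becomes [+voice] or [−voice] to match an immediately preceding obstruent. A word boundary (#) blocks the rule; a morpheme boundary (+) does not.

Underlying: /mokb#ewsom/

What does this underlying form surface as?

/b/ after /k/ (voiceless) → [p]

[mokp#ewsom]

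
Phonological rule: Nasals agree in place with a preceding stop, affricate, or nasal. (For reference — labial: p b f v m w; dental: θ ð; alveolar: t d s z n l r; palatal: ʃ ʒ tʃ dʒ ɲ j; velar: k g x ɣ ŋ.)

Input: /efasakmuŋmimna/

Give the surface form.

/m/ after /k/ (velar) → [ŋ]
/m/ after /ŋ/ (velar) → [ŋ]
/n/ after /m/ (labial) → [m]

[efasakŋuŋŋimma]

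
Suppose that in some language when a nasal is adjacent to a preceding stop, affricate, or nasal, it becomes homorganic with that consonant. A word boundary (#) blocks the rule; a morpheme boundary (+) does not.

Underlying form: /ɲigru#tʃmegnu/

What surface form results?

/m/ after /tʃ/ (palatal) → [ɲ]
/n/ after /g/ (velar) → [ŋ]

[ɲigru#tʃɲegŋu]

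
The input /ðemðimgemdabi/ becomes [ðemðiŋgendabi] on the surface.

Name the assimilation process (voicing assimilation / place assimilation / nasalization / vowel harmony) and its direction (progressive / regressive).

place assimilation, regressive

/m/→[ŋ] /m/→[n].
Each target copies a feature from the following segment, so the direction is regressive.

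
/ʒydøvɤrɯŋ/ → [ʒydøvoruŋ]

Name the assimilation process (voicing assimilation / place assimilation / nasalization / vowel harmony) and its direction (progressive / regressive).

/ɤ/→[o] /ɯ/→[u].
Vowels agree with the first vowel, so the harmony is progressive.

vowel harmony, progressive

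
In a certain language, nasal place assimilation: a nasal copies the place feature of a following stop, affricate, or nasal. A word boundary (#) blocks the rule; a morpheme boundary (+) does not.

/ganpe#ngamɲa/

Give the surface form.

[gampe#ŋgaɲɲa]

/n/ before /p/ (labial) → [m]
/n/ before /g/ (velar) → [ŋ]
/m/ before /ɲ/ (palatal) → [ɲ]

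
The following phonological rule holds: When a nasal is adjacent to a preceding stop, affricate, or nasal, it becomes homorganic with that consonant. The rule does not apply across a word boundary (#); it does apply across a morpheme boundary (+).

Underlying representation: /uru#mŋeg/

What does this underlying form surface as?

/ŋ/ after /m/ (labial) → [m]

[uru#mmeg]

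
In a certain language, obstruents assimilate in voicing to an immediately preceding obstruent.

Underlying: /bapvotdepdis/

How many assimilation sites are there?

3

/v/ after /p/ (voiceless) → [f]
/d/ after /t/ (voiceless) → [t]
/d/ after /p/ (voiceless) → [t]
3 segments change.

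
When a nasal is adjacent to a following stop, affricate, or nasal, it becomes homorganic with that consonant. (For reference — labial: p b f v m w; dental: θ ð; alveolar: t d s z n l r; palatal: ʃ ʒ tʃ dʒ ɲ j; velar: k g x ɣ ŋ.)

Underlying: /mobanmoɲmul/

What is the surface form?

/n/ before /m/ (labial) → [m]
/ɲ/ before /m/ (labial) → [m]

[mobammommul]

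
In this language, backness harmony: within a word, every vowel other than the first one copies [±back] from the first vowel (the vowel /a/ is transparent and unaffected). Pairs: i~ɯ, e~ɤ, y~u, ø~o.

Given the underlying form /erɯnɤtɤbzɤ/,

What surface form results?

/ɯ/ harmonizes with /e/ ([-back]) → [i]
/ɤ/ harmonizes with /e/ ([-back]) → [e]
/ɤ/ harmonizes with /e/ ([-back]) → [e]
/ɤ/ harmonizes with /e/ ([-back]) → [e]

[erinetebze]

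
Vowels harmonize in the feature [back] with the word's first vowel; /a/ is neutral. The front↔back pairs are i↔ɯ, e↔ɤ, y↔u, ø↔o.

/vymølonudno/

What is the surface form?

[vymølønydnø]

/o/ harmonizes with /y/ ([-back]) → [ø]
/u/ harmonizes with /y/ ([-back]) → [y]
/o/ harmonizes with /y/ ([-back]) → [ø]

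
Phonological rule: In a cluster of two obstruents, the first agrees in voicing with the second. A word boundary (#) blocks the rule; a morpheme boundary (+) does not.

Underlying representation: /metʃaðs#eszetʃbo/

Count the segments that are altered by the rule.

3

/ð/ before /s/ (voiceless) → [θ]
/s/ before /z/ (voiced) → [z]
/tʃ/ before /b/ (voiced) → [dʒ]
3 segments change.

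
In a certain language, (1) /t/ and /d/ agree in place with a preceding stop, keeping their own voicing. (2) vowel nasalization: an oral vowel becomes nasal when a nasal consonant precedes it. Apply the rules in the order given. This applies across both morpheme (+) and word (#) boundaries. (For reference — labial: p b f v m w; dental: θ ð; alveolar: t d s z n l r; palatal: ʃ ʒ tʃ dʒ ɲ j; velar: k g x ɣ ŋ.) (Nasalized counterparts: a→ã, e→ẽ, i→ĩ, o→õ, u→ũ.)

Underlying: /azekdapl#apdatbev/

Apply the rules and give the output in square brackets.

Rule 1: /d/ after /k/ (velar) → [g]
Rule 1: /d/ after /p/ (labial) → [b]
After rule 1: azekgapl#apbatbev
Rule 2: no segment meets the rule's conditions; no change.

[azekgapl#apbatbev]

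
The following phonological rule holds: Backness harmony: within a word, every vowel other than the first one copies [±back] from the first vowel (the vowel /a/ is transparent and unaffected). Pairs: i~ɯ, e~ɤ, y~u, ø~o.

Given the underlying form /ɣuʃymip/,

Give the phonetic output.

[ɣuʃumɯp]

/y/ harmonizes with /u/ ([+back]) → [u]
/i/ harmonizes with /u/ ([+back]) → [ɯ]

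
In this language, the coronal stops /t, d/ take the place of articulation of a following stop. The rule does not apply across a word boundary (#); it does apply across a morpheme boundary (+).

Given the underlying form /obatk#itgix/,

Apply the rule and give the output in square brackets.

[obakk#ikgix]

/t/ before /k/ (velar) → [k]
/t/ before /g/ (velar) → [k]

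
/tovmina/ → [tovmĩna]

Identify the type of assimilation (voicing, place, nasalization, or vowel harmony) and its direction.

/i/→[ĩ].
Each target copies a feature from the following segment, so the direction is regressive.

nasalization, regressive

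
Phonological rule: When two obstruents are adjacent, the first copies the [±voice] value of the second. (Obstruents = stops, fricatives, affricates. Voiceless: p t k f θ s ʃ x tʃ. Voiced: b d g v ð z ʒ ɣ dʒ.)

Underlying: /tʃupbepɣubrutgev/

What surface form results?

/p/ before /b/ (voiced) → [b]
/p/ before /ɣ/ (voiced) → [b]
/t/ before /g/ (voiced) → [d]

[tʃubbebɣubrudgev]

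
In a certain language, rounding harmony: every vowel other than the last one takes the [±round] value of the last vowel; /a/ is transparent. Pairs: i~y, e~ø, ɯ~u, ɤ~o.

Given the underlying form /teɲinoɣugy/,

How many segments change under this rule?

/e/ harmonizes with /y/ ([+round]) → [ø]
/i/ harmonizes with /y/ ([+round]) → [y]
2 segments change.

2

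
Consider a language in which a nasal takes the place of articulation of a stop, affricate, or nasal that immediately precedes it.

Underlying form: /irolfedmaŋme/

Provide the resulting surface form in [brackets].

[irolfednaŋŋe]

/m/ after /d/ (alveolar) → [n]
/m/ after /ŋ/ (velar) → [ŋ]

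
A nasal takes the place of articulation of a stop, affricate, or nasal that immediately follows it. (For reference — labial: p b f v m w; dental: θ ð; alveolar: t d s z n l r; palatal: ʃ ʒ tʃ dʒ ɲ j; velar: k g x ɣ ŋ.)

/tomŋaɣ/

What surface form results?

[toŋŋaɣ]

/m/ before /ŋ/ (velar) → [ŋ]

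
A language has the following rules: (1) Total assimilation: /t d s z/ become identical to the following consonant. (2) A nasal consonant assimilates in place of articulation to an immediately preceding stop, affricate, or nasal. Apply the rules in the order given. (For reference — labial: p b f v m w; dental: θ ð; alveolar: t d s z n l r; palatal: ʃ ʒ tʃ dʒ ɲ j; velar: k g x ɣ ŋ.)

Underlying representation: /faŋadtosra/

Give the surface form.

[faŋattorra]

Rule 1: /d/ before /t/ → [t] (total assimilation)
Rule 1: /s/ before /r/ → [r] (total assimilation)
After rule 1: faŋattorra
Rule 2: no segment meets the rule's conditions; no change.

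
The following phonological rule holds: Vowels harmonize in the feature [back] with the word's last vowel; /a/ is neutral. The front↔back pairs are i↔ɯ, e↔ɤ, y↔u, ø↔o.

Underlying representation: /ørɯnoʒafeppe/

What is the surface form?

/ɯ/ harmonizes with /e/ ([-back]) → [i]
/o/ harmonizes with /e/ ([-back]) → [ø]

[ørinøʒafeppe]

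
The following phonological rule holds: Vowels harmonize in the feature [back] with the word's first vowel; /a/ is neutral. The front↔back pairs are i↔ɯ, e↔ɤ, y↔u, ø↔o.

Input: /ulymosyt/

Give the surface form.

[ulumosut]

/y/ harmonizes with /u/ ([+back]) → [u]
/y/ harmonizes with /u/ ([+back]) → [u]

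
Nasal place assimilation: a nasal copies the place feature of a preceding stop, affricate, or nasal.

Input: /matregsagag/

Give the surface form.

[matregsagag]

no segment meets the rule's conditions; no change.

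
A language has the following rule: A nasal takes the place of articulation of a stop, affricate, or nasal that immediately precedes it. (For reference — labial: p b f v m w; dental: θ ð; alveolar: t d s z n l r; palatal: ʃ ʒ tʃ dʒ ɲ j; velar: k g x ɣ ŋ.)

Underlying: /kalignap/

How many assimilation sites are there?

/n/ after /g/ (velar) → [ŋ]
1 segment changes.

1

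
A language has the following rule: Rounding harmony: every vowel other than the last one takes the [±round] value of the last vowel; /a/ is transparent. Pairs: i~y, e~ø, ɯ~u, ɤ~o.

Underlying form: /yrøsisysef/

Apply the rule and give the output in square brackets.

[iresisisef]

/y/ harmonizes with /e/ ([-round]) → [i]
/ø/ harmonizes with /e/ ([-round]) → [e]
/y/ harmonizes with /e/ ([-round]) → [i]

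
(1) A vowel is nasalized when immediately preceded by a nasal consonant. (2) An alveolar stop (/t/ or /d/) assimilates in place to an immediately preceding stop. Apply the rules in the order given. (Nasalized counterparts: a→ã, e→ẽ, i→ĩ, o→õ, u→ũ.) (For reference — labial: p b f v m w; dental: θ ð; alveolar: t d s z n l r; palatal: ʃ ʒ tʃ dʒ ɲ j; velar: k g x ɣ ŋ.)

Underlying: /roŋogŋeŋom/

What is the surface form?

[roŋõgŋẽŋõm]

Rule 1: /o/ after nasal /ŋ/ → [õ]
Rule 1: /e/ after nasal /ŋ/ → [ẽ]
Rule 1: /o/ after nasal /ŋ/ → [õ]
After rule 1: roŋõgŋẽŋõm
Rule 2: no segment meets the rule's conditions; no change.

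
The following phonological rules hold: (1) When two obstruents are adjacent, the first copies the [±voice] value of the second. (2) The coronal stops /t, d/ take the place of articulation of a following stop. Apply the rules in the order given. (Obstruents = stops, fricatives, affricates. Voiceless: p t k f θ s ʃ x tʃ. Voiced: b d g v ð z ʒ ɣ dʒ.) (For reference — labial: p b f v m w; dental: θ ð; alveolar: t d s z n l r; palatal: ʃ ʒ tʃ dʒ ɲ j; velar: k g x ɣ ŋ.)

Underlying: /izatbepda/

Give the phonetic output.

[izabbebda]

Rule 1: /t/ before /b/ (voiced) → [d]
Rule 1: /p/ before /d/ (voiced) → [b]
After rule 1: izadbebda
Rule 2: /d/ before /b/ (labial) → [b]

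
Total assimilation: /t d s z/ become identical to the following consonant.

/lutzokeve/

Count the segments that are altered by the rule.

1

/t/ before /z/ → [z] (total assimilation)
1 segment changes.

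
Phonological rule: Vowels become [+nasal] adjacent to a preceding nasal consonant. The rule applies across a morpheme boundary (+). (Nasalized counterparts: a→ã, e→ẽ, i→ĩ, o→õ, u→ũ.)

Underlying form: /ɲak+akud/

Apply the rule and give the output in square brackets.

/a/ after nasal /ɲ/ → [ã]

[ɲãk+akud]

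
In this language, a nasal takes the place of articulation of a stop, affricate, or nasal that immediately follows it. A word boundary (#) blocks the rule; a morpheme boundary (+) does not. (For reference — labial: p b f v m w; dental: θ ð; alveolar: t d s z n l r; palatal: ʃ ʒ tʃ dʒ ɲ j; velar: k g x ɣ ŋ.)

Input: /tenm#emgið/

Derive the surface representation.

/n/ before /m/ (labial) → [m]
/m/ before /g/ (velar) → [ŋ]

[temm#eŋgið]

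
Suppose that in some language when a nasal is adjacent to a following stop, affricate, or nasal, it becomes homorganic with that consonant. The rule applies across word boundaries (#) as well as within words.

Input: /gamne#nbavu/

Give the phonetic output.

/m/ before /n/ (alveolar) → [n]
/n/ before /b/ (labial) → [m]

[ganne#mbavu]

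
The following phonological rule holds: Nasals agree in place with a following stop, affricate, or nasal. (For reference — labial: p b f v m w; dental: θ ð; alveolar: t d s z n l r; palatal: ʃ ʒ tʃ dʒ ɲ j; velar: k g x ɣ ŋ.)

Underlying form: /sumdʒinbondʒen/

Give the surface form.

[suɲdʒimboɲdʒen]

/m/ before /dʒ/ (palatal) → [ɲ]
/n/ before /b/ (labial) → [m]
/n/ before /dʒ/ (palatal) → [ɲ]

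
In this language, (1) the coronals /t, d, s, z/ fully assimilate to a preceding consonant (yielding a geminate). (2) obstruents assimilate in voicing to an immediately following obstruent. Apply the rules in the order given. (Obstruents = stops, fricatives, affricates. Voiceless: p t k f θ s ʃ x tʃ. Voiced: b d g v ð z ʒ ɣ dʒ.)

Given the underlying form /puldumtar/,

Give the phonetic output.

[pullummar]

Rule 1: /d/ after /l/ → [l] (total assimilation)
Rule 1: /t/ after /m/ → [m] (total assimilation)
After rule 1: pullummar
Rule 2: no segment meets the rule's conditions; no change.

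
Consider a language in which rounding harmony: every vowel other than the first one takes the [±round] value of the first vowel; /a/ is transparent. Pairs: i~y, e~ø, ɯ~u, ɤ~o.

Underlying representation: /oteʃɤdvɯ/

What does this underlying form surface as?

[otøʃodvu]

/e/ harmonizes with /o/ ([+round]) → [ø]
/ɤ/ harmonizes with /o/ ([+round]) → [o]
/ɯ/ harmonizes with /o/ ([+round]) → [u]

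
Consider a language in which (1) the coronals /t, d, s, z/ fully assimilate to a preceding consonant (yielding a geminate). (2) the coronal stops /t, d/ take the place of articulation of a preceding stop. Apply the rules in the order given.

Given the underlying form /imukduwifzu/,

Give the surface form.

[imukkuwiffu]

Rule 1: /d/ after /k/ → [k] (total assimilation)
Rule 1: /z/ after /f/ → [f] (total assimilation)
After rule 1: imukkuwiffu
Rule 2: no segment meets the rule's conditions; no change.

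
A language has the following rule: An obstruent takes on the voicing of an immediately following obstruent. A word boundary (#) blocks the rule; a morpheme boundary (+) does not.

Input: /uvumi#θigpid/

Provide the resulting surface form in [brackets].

[uvumi#θikpid]

/g/ before /p/ (voiceless) → [k]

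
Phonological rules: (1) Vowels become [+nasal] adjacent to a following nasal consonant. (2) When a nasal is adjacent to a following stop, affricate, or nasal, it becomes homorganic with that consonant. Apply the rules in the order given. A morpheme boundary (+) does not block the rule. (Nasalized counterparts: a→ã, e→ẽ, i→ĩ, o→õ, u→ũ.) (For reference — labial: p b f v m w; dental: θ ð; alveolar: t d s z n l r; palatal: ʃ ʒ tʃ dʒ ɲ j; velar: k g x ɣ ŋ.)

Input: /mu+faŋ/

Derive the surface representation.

Rule 1: /a/ before nasal /ŋ/ → [ã]
After rule 1: mu+fãŋ
Rule 2: no segment meets the rule's conditions; no change.

[mu+fãŋ]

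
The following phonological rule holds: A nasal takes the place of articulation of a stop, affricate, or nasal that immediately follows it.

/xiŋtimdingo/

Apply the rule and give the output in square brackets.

/ŋ/ before /t/ (alveolar) → [n]
/m/ before /d/ (alveolar) → [n]
/n/ before /g/ (velar) → [ŋ]

[xintindiŋgo]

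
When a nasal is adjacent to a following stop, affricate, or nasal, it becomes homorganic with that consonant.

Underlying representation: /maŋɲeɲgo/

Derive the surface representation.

[maɲɲeŋgo]

/ŋ/ before /ɲ/ (palatal) → [ɲ]
/ɲ/ before /g/ (velar) → [ŋ]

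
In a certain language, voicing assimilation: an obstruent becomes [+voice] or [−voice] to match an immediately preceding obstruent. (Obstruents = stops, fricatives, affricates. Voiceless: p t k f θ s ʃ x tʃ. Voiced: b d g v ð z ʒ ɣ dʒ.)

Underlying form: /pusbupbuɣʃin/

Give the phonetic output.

[puspuppuɣʒin]

/b/ after /s/ (voiceless) → [p]
/b/ after /p/ (voiceless) → [p]
/ʃ/ after /ɣ/ (voiced) → [ʒ]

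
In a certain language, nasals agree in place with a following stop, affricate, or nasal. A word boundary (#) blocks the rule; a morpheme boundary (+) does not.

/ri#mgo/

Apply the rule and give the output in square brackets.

/m/ before /g/ (velar) → [ŋ]

[ri#ŋgo]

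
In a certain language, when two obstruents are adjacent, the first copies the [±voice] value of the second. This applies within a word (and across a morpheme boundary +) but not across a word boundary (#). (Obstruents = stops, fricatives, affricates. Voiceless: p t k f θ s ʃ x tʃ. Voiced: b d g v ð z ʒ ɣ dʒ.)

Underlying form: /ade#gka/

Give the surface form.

[ade#kka]

/g/ before /k/ (voiceless) → [k]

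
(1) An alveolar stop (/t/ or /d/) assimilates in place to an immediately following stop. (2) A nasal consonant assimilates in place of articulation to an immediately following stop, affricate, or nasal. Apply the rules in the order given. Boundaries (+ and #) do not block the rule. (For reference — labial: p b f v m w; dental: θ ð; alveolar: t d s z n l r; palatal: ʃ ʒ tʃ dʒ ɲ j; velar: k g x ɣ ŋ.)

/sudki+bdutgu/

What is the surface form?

Rule 1: /d/ before /k/ (velar) → [g]
Rule 1: /t/ before /g/ (velar) → [k]
After rule 1: sugki+bdukgu
Rule 2: no segment meets the rule's conditions; no change.

[sugki+bdukgu]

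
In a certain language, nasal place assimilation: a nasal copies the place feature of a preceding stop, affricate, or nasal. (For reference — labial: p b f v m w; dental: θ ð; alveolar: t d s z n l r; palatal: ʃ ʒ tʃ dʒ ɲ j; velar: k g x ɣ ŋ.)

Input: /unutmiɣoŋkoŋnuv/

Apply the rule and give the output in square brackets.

[unutniɣoŋkoŋŋuv]

/m/ after /t/ (alveolar) → [n]
/n/ after /ŋ/ (velar) → [ŋ]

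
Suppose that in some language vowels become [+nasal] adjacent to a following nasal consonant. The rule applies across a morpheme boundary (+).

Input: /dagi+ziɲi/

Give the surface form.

[dagi+zĩɲi]

/i/ before nasal /ɲ/ → [ĩ]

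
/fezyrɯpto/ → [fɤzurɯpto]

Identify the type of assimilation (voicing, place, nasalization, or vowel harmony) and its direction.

/e/→[ɤ] /y/→[u].
Vowels agree with the last vowel, so the harmony is regressive.

vowel harmony, regressive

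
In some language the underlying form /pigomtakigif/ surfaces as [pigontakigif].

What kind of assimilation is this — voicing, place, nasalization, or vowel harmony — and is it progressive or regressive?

/m/→[n].
Each target copies a feature from the following segment, so the direction is regressive.

place assimilation, regressive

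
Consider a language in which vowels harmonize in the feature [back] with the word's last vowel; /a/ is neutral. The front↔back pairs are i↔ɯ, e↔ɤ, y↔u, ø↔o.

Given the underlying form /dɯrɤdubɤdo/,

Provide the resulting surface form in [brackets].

no segment meets the rule's conditions; no change.

[dɯrɤdubɤdo]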